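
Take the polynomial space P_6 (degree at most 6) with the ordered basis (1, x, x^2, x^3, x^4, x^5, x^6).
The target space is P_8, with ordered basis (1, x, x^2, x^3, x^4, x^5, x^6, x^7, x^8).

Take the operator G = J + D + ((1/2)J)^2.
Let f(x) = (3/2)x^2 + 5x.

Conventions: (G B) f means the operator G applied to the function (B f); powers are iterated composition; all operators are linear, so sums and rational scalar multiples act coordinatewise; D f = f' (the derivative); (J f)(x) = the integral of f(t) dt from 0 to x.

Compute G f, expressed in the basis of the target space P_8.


the image equals g(x) = (1/32)x^4 + (17/24)x^3 + (5/2)x^2 + 3x + 5

J f = (1/2)x^3 + (5/2)x^2
D f = 3x + 5
J f = (1/2)x^3 + (5/2)x^2
((1/2)J) f = (1/4)x^3 + (5/4)x^2
J ((1/2)J) f = (1/16)x^4 + (5/12)x^3
((1/2)J) ((1/2)J) f = (1/32)x^4 + (5/24)x^3
(J + D + ((1/2)J)^2) f = (1/32)x^4 + (17/24)x^3 + (5/2)x^2 + 3x + 5


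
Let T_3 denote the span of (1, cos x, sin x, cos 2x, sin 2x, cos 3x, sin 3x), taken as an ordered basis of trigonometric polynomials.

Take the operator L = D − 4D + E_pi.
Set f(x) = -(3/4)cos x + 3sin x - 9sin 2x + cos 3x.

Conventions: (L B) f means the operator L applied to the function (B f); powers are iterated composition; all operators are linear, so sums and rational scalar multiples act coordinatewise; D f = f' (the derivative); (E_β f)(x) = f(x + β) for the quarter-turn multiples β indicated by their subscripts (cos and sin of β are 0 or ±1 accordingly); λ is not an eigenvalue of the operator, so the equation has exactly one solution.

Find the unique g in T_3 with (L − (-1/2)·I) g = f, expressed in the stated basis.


g(x) = (75/74)cos x + (3/37)sin x - (24/17)cos 2x - (6/17)sin 2x - (2/325)cos 3x - (36/325)sin 3x

write g with unknown coordinates in the stated basis and equate coefficients in (L − (-1/2)·I) g = f
solving from the highest basis element down gives g = (75/74)cos x + (3/37)sin x - (24/17)cos 2x - (6/17)sin 2x - (2/325)cos 3x - (36/325)sin 3x
check: L g = -(93/74)cos x + (219/74)sin x + (12/17)cos 2x - (150/17)sin 2x + (326/325)cos 3x + (18/325)sin 3x
so L g − (-1/2)·g = -(3/4)cos x + 3sin x - 9sin 2x + cos 3x = f ✓


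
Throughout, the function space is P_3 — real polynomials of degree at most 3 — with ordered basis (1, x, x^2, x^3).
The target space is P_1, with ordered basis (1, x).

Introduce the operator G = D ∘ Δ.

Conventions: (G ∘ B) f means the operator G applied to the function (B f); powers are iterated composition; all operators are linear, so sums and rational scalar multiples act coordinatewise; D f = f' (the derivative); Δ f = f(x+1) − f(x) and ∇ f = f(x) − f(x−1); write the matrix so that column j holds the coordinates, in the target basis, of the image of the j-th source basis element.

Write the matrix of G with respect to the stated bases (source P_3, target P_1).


image of 1: 0
image of x: 0
image of x^2: 2
image of x^3: 6x + 3
each image's coordinates form column j of the matrix

the matrix is [[0, 0, 2, 3]; [0, 0, 0, 6]] (rows listed top to bottom)


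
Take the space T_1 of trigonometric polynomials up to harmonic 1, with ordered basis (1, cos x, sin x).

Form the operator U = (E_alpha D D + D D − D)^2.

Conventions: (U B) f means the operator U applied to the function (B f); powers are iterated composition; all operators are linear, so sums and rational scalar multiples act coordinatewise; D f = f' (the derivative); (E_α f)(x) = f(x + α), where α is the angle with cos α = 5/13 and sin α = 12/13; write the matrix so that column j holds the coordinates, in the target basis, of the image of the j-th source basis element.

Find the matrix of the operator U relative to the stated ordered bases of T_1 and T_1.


image of 1: 0
image of cos x: -(301/169)cos x - (900/169)sin x
image of sin x: (900/169)cos x - (301/169)sin x
each image's coordinates form column j of the matrix

the matrix is [[0, 0, 0]; [0, -301/169, 900/169]; [0, -900/169, -301/169]] (rows listed top to bottom)


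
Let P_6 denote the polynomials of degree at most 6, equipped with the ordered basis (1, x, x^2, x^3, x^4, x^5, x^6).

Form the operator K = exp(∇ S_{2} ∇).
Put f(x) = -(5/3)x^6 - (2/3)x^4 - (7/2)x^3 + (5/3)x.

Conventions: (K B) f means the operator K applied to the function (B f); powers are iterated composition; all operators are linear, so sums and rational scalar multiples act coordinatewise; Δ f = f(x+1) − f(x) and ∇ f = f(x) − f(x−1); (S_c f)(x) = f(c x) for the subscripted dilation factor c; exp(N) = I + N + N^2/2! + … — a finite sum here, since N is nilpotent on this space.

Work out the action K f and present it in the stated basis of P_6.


order-1 term: -1600x^4 + 4800x^3 - 6464x^2 + 4212x - 3259/3
order-2 term: -76800x^2 + 172800x - 107328
order-3 term: -102400
the series for exp(∇ S_{2} ∇) f terminates at order 3
exp(∇ S_{2} ∇) f = -(5/3)x^6 - (4802/3)x^4 + (9593/2)x^3 - 83264x^2 + (531041/3)x - 632443/3

the image equals g(x) = -(5/3)x^6 - (4802/3)x^4 + (9593/2)x^3 - 83264x^2 + (531041/3)x - 632443/3


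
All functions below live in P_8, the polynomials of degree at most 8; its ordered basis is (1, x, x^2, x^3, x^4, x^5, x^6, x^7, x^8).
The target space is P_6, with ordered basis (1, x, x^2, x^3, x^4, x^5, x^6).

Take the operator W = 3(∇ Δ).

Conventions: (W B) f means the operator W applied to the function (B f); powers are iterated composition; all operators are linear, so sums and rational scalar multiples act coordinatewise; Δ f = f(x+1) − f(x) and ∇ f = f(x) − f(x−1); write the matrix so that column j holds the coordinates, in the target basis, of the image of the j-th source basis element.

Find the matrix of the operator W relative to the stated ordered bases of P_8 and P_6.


the matrix is [[0, 0, 6, 0, 6, 0, 6, 0, 6]; [0, 0, 0, 18, 0, 30, 0, 42, 0]; [0, 0, 0, 0, 36, 0, 90, 0, 168]; [0, 0, 0, 0, 0, 60, 0, 210, 0]; [0, 0, 0, 0, 0, 0, 90, 0, 420]; [0, 0, 0, 0, 0, 0, 0, 126, 0]; [0, 0, 0, 0, 0, 0, 0, 0, 168]] (rows listed top to bottom)

image of 1: 0
image of x: 0
image of x^2: 6
image of x^3: 18x
image of x^4: 36x^2 + 6
image of x^5: 60x^3 + 30x
image of x^6: 90x^4 + 90x^2 + 6
image of x^7: 126x^5 + 210x^3 + 42x
image of x^8: 168x^6 + 420x^4 + 168x^2 + 6
each image's coordinates form column j of the matrix


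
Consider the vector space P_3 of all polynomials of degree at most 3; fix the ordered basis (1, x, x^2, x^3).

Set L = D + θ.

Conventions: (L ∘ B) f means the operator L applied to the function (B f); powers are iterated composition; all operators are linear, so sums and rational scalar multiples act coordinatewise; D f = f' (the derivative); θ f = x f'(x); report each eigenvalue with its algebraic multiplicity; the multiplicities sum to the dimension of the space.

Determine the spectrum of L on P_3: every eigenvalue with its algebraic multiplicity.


λ = 0 (multiplicity 1), λ = 1 (multiplicity 1), λ = 2 (multiplicity 1), λ = 3 (multiplicity 1)

image of 1: 0
image of x: x + 1
image of x^2: 2x^2 + 2x
image of x^3: 3x^3 + 3x^2
the matrix is upper triangular; its diagonal is (0, 1, 2, 3)
for a triangular matrix the eigenvalues are the diagonal entries, with algebraic multiplicity their repetition count


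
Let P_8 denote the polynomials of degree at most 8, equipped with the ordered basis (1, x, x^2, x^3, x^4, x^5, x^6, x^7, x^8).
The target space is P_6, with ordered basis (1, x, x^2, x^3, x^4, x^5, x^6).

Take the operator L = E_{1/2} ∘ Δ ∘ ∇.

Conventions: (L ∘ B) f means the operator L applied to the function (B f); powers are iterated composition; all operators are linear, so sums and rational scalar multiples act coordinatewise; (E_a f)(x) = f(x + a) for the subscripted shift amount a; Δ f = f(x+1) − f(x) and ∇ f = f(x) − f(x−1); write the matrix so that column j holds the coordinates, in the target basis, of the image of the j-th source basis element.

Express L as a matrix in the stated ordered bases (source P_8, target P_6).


image of 1: 0
image of x: 0
image of x^2: 2
image of x^3: 6x + 3
image of x^4: 12x^2 + 12x + 5
image of x^5: 20x^3 + 30x^2 + 25x + 15/2
image of x^6: 30x^4 + 60x^3 + 75x^2 + 45x + 91/8
image of x^7: 42x^5 + 105x^4 + 175x^3 + (315/2)x^2 + (637/8)x + 273/16
image of x^8: 56x^6 + 168x^5 + 350x^4 + 420x^3 + (637/2)x^2 + (273/2)x + 205/8
each image's coordinates form column j of the matrix

the matrix is [[0, 0, 2, 3, 5, 15/2, 91/8, 273/16, 205/8]; [0, 0, 0, 6, 12, 25, 45, 637/8, 273/2]; [0, 0, 0, 0, 12, 30, 75, 315/2, 637/2]; [0, 0, 0, 0, 0, 20, 60, 175, 420]; [0, 0, 0, 0, 0, 0, 30, 105, 350]; [0, 0, 0, 0, 0, 0, 0, 42, 168]; [0, 0, 0, 0, 0, 0, 0, 0, 56]] (rows listed top to bottom)


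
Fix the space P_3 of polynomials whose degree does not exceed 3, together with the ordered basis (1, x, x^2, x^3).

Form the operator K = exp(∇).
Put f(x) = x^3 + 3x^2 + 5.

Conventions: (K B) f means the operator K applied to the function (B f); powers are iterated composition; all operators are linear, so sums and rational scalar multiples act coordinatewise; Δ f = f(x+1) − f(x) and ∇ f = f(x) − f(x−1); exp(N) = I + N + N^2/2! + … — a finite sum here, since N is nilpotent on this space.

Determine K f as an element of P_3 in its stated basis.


g(x) = x^3 + 6x^2 + 6x + 4

order-1 term: 3x^2 + 3x - 2
order-2 term: 3x
order-3 term: 1
the series for exp(∇) f terminates at order 3
exp(∇) f = x^3 + 6x^2 + 6x + 4


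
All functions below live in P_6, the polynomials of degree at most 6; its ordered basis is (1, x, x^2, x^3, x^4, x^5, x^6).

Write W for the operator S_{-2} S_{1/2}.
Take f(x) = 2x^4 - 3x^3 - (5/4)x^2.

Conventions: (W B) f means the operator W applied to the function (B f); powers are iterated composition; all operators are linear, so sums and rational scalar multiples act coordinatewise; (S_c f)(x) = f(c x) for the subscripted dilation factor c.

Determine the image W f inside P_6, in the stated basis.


S_{1/2} f = (1/8)x^4 - (3/8)x^3 - (5/16)x^2
S_{-2} S_{1/2} f = 2x^4 + 3x^3 - (5/4)x^2

the image equals g(x) = 2x^4 + 3x^3 - (5/4)x^2


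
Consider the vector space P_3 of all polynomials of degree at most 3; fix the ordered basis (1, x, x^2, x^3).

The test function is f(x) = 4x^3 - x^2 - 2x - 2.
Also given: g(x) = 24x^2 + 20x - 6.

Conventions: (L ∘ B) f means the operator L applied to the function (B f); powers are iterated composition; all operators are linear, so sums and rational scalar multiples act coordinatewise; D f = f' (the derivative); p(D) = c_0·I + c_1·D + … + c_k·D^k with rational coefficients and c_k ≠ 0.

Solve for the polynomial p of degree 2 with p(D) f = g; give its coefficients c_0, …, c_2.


c_0 = 0, c_1 = 2, c_2 = 1

D^0 f = 4x^3 - x^2 - 2x - 2
D^1 f = 12x^2 - 2x - 2
D^2 f = 24x - 2
matching coefficients of g against c_0 f + c_1 Df + … from the top degree down determines the c_i
solution: c_0 = 0, c_1 = 2, c_2 = 1


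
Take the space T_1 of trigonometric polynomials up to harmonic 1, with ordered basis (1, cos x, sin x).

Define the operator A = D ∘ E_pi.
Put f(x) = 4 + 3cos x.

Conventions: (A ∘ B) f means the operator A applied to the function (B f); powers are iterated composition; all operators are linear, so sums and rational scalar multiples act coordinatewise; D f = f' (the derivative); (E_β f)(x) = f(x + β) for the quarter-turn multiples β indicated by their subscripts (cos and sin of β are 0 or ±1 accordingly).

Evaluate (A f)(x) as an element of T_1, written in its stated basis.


E_pi f = 4 - 3cos x
D E_pi f = 3sin x

g(x) = 3sin x


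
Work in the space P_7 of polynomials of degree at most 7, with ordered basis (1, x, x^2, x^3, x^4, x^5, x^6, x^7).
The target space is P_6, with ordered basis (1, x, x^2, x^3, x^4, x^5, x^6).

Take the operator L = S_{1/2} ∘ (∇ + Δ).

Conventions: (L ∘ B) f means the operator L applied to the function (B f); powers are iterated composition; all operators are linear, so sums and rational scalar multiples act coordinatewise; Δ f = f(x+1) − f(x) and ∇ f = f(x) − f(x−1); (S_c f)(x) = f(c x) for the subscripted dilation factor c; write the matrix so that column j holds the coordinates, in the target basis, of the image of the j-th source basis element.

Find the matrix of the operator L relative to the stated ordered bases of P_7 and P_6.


image of 1: 0
image of x: 2
image of x^2: 2x
image of x^3: (3/2)x^2 + 2
image of x^4: x^3 + 4x
image of x^5: (5/8)x^4 + 5x^2 + 2
image of x^6: (3/8)x^5 + 5x^3 + 6x
image of x^7: (7/32)x^6 + (35/8)x^4 + (21/2)x^2 + 2
each image's coordinates form column j of the matrix

the matrix is [[0, 2, 0, 2, 0, 2, 0, 2]; [0, 0, 2, 0, 4, 0, 6, 0]; [0, 0, 0, 3/2, 0, 5, 0, 21/2]; [0, 0, 0, 0, 1, 0, 5, 0]; [0, 0, 0, 0, 0, 5/8, 0, 35/8]; [0, 0, 0, 0, 0, 0, 3/8, 0]; [0, 0, 0, 0, 0, 0, 0, 7/32]] (rows listed top to bottom)


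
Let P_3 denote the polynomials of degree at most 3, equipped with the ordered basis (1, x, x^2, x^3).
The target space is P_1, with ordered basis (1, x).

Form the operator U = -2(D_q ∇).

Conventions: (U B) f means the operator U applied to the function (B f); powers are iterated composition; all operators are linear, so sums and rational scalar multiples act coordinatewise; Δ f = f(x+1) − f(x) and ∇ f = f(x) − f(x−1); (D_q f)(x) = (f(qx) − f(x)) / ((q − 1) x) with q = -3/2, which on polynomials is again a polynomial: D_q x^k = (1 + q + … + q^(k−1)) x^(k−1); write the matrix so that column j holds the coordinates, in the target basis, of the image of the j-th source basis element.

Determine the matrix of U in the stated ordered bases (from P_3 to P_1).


image of 1: 0
image of x: 0
image of x^2: -4
image of x^3: 3x + 6
each image's coordinates form column j of the matrix

the matrix is [[0, 0, -4, 6]; [0, 0, 0, 3]] (rows listed top to bottom)


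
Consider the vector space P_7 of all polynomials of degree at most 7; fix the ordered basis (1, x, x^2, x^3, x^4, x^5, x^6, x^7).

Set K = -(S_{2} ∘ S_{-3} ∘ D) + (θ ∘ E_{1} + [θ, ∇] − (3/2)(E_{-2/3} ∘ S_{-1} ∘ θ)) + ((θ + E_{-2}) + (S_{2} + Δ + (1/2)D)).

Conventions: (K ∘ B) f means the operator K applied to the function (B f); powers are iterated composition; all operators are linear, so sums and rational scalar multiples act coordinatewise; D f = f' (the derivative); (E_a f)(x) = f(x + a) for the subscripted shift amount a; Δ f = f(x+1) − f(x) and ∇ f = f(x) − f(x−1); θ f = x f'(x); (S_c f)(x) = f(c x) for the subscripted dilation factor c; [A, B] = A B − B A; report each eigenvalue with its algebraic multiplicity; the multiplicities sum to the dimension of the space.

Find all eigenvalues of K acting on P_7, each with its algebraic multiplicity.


image of 1: 2
image of x: (13/2)x - 7/2
image of x^2: 6x^2 + 15x + 17/3
image of x^3: (39/2)x^3 - (231/2)x^2 + 30x - 34/3
image of x^4: 19x^4 + 886x^3 + 38x^2 - (260/9)x + 535/27
image of x^5: (101/2)x^5 - (12985/2)x^4 + (400/3)x^3 - (920/9)x^2 + (3170/27)x - 2996/81
image of x^6: 68x^6 + 46713x^5 + 105x^4 - (260/3)x^3 + (955/3)x^2 - (1826/9)x + 5687/81
image of x^7: (307/2)x^7 - (653219/2)x^6 + 350x^5 - (2870/9)x^4 + (24640/27)x^3 - (20062/27)x^2 + (124040/243)x - 98134/729
the matrix is upper triangular; its diagonal is (2, 13/2, 6, 39/2, 19, 101/2, 68, 307/2)
for a triangular matrix the eigenvalues are the diagonal entries, with algebraic multiplicity their repetition count

λ = 2 (multiplicity 1), λ = 6 (multiplicity 1), λ = 13/2 (multiplicity 1), λ = 19 (multiplicity 1), λ = 39/2 (multiplicity 1), λ = 101/2 (multiplicity 1), λ = 68 (multiplicity 1), λ = 307/2 (multiplicity 1)


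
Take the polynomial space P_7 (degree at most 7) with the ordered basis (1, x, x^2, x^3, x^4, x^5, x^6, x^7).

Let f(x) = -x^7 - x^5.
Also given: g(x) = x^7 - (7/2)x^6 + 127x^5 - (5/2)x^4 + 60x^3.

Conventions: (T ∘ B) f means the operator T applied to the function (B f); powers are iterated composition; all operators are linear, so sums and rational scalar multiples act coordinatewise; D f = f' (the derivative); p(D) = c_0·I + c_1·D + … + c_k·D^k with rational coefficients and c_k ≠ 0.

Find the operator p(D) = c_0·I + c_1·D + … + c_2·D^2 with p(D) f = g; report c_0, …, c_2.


c_0 = -1, c_1 = 1/2, c_2 = -3

D^0 f = -x^7 - x^5
D^1 f = -7x^6 - 5x^4
D^2 f = -42x^5 - 20x^3
matching coefficients of g against c_0 f + c_1 Df + … from the top degree down determines the c_i
solution: c_0 = -1, c_1 = 1/2, c_2 = -3


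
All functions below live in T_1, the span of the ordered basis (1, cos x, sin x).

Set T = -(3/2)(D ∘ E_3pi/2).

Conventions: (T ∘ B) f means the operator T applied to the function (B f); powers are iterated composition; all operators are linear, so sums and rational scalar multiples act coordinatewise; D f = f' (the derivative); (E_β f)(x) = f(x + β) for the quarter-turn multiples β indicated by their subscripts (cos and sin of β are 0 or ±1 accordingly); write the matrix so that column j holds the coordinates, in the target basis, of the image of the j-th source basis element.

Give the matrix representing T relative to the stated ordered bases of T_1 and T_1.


image of 1: 0
image of cos x: -(3/2)cos x
image of sin x: -(3/2)sin x
each image's coordinates form column j of the matrix

the matrix is [[0, 0, 0]; [0, -3/2, 0]; [0, 0, -3/2]] (rows listed top to bottom)


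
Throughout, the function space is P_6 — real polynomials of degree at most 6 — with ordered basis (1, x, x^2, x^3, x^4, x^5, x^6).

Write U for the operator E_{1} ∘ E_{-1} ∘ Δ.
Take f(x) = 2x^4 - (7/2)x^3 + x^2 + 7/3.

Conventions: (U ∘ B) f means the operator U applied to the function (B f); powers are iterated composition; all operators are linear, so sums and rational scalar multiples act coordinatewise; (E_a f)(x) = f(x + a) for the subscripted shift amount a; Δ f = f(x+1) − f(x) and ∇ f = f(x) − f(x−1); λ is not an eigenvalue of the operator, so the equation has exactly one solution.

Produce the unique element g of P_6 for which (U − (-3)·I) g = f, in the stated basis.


the result is g(x) = (2/3)x^4 - (37/18)x^3 + (19/18)x^2 + (25/54)x + 119/162

write g with unknown coordinates in the stated basis and equate coefficients in (U − (-3)·I) g = f
solving from the highest basis element down gives g = (2/3)x^4 - (37/18)x^3 + (19/18)x^2 + (25/54)x + 119/162
check: U g = (8/3)x^3 - (13/6)x^2 - (25/18)x + 7/54
so U g − (-3)·g = 2x^4 - (7/2)x^3 + x^2 + 7/3 = f ✓


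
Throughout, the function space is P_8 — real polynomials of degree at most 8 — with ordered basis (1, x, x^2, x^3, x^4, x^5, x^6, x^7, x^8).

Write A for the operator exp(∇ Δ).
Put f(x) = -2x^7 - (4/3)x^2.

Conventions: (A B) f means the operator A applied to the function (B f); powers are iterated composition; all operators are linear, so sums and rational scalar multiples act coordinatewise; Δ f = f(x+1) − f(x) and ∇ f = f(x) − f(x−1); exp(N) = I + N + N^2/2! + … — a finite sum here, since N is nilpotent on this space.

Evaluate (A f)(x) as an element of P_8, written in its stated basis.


g(x) = -2x^7 - 84x^5 - 980x^3 - (4/3)x^2 - 2548x - 8/3

order-1 term: -84x^5 - 140x^3 - 28x - 8/3
order-2 term: -840x^3 - 840x
order-3 term: -1680x
the series for exp(∇ Δ) f terminates at order 3
exp(∇ Δ) f = -2x^7 - 84x^5 - 980x^3 - (4/3)x^2 - 2548x - 8/3


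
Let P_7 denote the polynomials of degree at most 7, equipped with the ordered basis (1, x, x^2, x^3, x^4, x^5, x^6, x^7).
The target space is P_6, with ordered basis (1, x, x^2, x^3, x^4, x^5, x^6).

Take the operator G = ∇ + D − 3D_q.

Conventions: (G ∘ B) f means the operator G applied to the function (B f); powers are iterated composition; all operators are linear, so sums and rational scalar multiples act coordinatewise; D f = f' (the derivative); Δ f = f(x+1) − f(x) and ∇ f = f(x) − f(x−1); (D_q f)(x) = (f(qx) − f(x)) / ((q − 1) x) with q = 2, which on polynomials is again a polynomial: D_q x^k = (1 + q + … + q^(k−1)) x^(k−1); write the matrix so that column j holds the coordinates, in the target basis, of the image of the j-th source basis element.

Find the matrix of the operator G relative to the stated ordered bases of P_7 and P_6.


image of 1: 0
image of x: -1
image of x^2: -5x - 1
image of x^3: -15x^2 - 3x + 1
image of x^4: -37x^3 - 6x^2 + 4x - 1
image of x^5: -83x^4 - 10x^3 + 10x^2 - 5x + 1
image of x^6: -177x^5 - 15x^4 + 20x^3 - 15x^2 + 6x - 1
image of x^7: -367x^6 - 21x^5 + 35x^4 - 35x^3 + 21x^2 - 7x + 1
each image's coordinates form column j of the matrix

the matrix is [[0, -1, -1, 1, -1, 1, -1, 1]; [0, 0, -5, -3, 4, -5, 6, -7]; [0, 0, 0, -15, -6, 10, -15, 21]; [0, 0, 0, 0, -37, -10, 20, -35]; [0, 0, 0, 0, 0, -83, -15, 35]; [0, 0, 0, 0, 0, 0, -177, -21]; [0, 0, 0, 0, 0, 0, 0, -367]] (rows listed top to bottom)


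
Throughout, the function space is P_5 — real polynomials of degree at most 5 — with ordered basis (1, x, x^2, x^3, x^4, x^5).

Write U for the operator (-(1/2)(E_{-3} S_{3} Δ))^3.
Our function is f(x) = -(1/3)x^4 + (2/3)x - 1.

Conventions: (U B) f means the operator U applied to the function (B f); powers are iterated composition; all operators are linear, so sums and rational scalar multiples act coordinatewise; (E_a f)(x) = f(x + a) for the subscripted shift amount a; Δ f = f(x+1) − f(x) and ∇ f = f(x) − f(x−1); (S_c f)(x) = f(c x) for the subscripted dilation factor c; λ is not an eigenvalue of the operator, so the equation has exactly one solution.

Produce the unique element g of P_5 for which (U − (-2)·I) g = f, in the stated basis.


write g with unknown coordinates in the stated basis and equate coefficients in (U − (-2)·I) g = f
solving from the highest basis element down gives g = -(1/6)x^4 - (2183/12)x + 5963/8
check: U g = (729/2)x - 5967/4
so U g − (-2)·g = -(1/3)x^4 + (2/3)x - 1 = f ✓

the image equals g(x) = -(1/6)x^4 - (2183/12)x + 5963/8


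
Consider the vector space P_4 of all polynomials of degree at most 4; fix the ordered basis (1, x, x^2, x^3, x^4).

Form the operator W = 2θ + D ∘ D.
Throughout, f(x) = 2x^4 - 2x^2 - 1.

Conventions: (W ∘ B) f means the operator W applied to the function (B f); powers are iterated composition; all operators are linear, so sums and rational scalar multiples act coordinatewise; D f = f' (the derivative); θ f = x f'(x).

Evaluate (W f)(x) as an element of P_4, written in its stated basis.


θ f = 8x^4 - 4x^2
(2θ) f = 16x^4 - 8x^2
D f = 8x^3 - 4x
D D f = 24x^2 - 4
(2θ + D ∘ D) f = 16x^4 + 16x^2 - 4

g(x) = 16x^4 + 16x^2 - 4


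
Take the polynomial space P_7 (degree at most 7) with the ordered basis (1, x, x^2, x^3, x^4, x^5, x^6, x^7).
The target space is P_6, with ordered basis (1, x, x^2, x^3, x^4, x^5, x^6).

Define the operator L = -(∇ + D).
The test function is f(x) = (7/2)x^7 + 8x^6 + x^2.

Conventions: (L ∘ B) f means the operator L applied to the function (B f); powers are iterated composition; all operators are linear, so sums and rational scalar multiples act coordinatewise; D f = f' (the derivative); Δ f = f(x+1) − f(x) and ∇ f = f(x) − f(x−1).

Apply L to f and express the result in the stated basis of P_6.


∇ f = (49/2)x^6 - (51/2)x^5 + (5/2)x^4 + (75/2)x^3 - (93/2)x^2 + (51/2)x - 11/2
D f = (49/2)x^6 + 48x^5 + 2x
(∇ + D) f = 49x^6 + (45/2)x^5 + (5/2)x^4 + (75/2)x^3 - (93/2)x^2 + (55/2)x - 11/2
(-(∇ + D)) f = -49x^6 - (45/2)x^5 - (5/2)x^4 - (75/2)x^3 + (93/2)x^2 - (55/2)x + 11/2

the image equals g(x) = -49x^6 - (45/2)x^5 - (5/2)x^4 - (75/2)x^3 + (93/2)x^2 - (55/2)x + 11/2


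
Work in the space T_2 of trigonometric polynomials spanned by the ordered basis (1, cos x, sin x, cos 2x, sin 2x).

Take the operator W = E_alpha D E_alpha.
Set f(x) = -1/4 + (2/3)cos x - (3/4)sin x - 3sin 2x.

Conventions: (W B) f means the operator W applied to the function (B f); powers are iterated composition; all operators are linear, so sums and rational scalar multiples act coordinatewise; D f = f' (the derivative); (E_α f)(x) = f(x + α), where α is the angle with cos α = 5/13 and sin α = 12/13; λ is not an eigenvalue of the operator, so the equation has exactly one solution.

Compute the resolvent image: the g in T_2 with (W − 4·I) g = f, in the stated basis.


write g with unknown coordinates in the stated basis and equate coefficients in (W − 4·I) g = f
solving from the highest basis element down gives g = 1/16 - (7439/45996)cos x + (1553/11499)sin x - (717/57130)cos 2x + (42843/28565)sin 2x
check: W g = (227/11499)cos x - (9649/45996)sin x - (1434/28565)cos 2x + (85677/28565)sin 2x
so W g − 4·g = -1/4 + (2/3)cos x - (3/4)sin x - 3sin 2x = f ✓

the result is g(x) = 1/16 - (7439/45996)cos x + (1553/11499)sin x - (717/57130)cos 2x + (42843/28565)sin 2x


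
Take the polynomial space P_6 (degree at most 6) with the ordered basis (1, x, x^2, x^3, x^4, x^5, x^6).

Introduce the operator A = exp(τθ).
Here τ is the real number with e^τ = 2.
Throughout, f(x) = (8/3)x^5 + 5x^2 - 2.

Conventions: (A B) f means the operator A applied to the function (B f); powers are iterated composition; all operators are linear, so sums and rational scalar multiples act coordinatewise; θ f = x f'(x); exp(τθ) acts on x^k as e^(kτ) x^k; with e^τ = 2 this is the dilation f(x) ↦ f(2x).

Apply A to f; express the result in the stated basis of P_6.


g(x) = (256/3)x^5 + 20x^2 - 2

exp(τθ) x^k = e^(kτ) x^k; with e^τ = 2 this sends x^k to 2^k x^k
x^2 ↦ 4 x^2
x^5 ↦ 32 x^5
applying this coordinatewise to f: exp(τθ) f = (256/3)x^5 + 20x^2 - 2


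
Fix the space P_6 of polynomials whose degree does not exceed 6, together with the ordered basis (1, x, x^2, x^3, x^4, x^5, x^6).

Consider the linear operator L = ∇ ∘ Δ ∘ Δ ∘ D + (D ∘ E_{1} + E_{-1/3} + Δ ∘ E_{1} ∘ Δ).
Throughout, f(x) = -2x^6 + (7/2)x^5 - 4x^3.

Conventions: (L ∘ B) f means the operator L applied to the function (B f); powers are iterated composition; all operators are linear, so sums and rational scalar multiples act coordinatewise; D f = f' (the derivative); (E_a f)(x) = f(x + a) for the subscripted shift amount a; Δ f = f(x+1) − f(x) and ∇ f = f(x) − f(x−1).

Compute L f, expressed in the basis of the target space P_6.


the result is g(x) = -2x^6 - (9/2)x^5 - (335/3)x^4 - (12383/27)x^3 - (5474/3)x^2 - (263099/162)x - 567431/729

D f = -12x^5 + (35/2)x^4 - 12x^2
Δ D f = -60x^4 - 50x^3 - 15x^2 - 14x - 13/2
Δ Δ D f = -240x^3 - 510x^2 - 420x - 139
∇ (Δ ∘ Δ) D f = -720x^2 - 300x - 150
E_{1} f = -2x^6 - (17/2)x^5 - (25/2)x^4 - 9x^3 - 7x^2 - (13/2)x - 5/2
D E_{1} f = -12x^5 - (85/2)x^4 - 50x^3 - 27x^2 - 14x - 13/2
E_{-1/3} f = -2x^6 + (15/2)x^5 - (55/6)x^4 + (37/27)x^3 + (7/3)x^2 - (173/162)x + 191/1458
Δ f = -12x^5 - (25/2)x^4 - 5x^3 - 7x^2 - (13/2)x - 5/2
E_{1} Δ f = -12x^5 - (145/2)x^4 - 175x^3 - 217x^2 - (291/2)x - 91/2
Δ E_{1} Δ f = -60x^4 - 410x^3 - 1080x^2 - 1309x - 622
(D ∘ E_{1} + E_{-1/3} + Δ ∘ E_{1} ∘ Δ) f = -2x^6 - (9/2)x^5 - (335/3)x^4 - (12383/27)x^3 - (3314/3)x^2 - (214499/162)x - 458081/729
(∇ ∘ Δ ∘ Δ ∘ D + (D ∘ E_{1} + E_{-1/3} + Δ ∘ E_{1} ∘ Δ)) f = -2x^6 - (9/2)x^5 - (335/3)x^4 - (12383/27)x^3 - (5474/3)x^2 - (263099/162)x - 567431/729


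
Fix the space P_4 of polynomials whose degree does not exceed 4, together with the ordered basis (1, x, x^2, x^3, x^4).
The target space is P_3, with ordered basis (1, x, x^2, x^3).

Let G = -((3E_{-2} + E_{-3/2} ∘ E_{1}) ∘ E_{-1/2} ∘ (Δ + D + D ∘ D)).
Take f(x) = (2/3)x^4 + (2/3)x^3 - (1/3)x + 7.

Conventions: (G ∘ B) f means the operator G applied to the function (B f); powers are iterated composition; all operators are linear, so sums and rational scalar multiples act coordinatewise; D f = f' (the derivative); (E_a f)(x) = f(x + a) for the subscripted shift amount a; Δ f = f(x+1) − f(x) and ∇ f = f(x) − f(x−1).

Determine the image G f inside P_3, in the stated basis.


g(x) = -(64/3)x^3 + 72x^2 - (236/3)x + 31/3

Δ f = (8/3)x^3 + 6x^2 + (14/3)x + 1
D f = (8/3)x^3 + 2x^2 - 1/3
D f = (8/3)x^3 + 2x^2 - 1/3
D D f = 8x^2 + 4x
(Δ + D + D ∘ D) f = (16/3)x^3 + 16x^2 + (26/3)x + 2/3
E_{-1/2} (Δ + D + D ∘ D) f = (16/3)x^3 + 8x^2 - (10/3)x - 1/3
E_{-2} E_{-1/2} (Δ + D + D ∘ D) f = (16/3)x^3 - 24x^2 + (86/3)x - 13/3
(3E_{-2}) E_{-1/2} (Δ + D + D ∘ D) f = 16x^3 - 72x^2 + 86x - 13
E_{1} E_{-1/2} (Δ + D + D ∘ D) f = (16/3)x^3 + 24x^2 + (86/3)x + 29/3
E_{-3/2} E_{1} E_{-1/2} (Δ + D + D ∘ D) f = (16/3)x^3 - (22/3)x + 8/3
(3E_{-2} + E_{-3/2} ∘ E_{1}) E_{-1/2} (Δ + D + D ∘ D) f = (64/3)x^3 - 72x^2 + (236/3)x - 31/3
(-((3E_{-2} + E_{-3/2} ∘ E_{1}) ∘ E_{-1/2} ∘ (Δ + D + D ∘ D))) f = -(64/3)x^3 + 72x^2 - (236/3)x + 31/3


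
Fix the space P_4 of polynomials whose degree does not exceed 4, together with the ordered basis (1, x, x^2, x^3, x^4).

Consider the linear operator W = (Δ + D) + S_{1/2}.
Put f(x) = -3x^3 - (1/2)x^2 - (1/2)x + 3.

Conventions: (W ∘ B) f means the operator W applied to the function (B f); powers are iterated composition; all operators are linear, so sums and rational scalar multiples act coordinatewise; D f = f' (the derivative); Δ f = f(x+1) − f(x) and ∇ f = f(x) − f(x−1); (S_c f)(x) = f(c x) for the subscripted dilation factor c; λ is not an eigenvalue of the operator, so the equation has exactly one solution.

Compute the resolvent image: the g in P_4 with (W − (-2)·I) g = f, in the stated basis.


write g with unknown coordinates in the stated basis and equate coefficients in (W − (-2)·I) g = f
solving from the highest basis element down gives g = -(24/17)x^3 + (542/153)x^2 - (3193/765)x + 7051/2295
check: W g = -(3/17)x^3 - (2321/306)x^2 + (12007/1530)x - 7217/2295
so W g − (-2)·g = -3x^3 - (1/2)x^2 - (1/2)x + 3 = f ✓

g(x) = -(24/17)x^3 + (542/153)x^2 - (3193/765)x + 7051/2295


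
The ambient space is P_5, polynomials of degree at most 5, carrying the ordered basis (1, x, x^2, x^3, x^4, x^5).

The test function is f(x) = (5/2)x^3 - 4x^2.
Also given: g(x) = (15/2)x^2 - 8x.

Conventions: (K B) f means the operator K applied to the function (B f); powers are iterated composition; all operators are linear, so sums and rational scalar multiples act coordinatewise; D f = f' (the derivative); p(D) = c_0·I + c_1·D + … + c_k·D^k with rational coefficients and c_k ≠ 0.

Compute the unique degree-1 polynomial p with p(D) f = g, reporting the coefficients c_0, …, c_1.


p(D) = D, i.e. c_0 = 0, c_1 = 1

D^0 f = (5/2)x^3 - 4x^2
D^1 f = (15/2)x^2 - 8x
matching coefficients of g against c_0 f + c_1 Df + … from the top degree down determines the c_i
solution: c_0 = 0, c_1 = 1


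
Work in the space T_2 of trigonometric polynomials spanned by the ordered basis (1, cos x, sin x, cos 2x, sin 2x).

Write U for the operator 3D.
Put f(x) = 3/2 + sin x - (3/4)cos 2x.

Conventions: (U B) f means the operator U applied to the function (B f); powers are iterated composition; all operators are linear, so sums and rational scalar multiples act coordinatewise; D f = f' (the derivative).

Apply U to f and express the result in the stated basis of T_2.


g(x) = 3cos x + (9/2)sin 2x

D f = cos x + (3/2)sin 2x
(3D) f = 3cos x + (9/2)sin 2x


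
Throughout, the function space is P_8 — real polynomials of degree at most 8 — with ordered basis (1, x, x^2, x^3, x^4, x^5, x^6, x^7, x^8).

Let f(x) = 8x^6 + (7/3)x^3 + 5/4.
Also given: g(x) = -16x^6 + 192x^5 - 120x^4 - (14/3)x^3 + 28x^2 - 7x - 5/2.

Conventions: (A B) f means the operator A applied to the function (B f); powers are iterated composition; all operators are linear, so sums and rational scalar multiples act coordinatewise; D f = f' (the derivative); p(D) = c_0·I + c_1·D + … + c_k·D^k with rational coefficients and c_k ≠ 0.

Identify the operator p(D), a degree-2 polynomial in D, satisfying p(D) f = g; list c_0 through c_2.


c_0 = -2, c_1 = 4, c_2 = -1/2

D^0 f = 8x^6 + (7/3)x^3 + 5/4
D^1 f = 48x^5 + 7x^2
D^2 f = 240x^4 + 14x
matching coefficients of g against c_0 f + c_1 Df + … from the top degree down determines the c_i
solution: c_0 = -2, c_1 = 4, c_2 = -1/2


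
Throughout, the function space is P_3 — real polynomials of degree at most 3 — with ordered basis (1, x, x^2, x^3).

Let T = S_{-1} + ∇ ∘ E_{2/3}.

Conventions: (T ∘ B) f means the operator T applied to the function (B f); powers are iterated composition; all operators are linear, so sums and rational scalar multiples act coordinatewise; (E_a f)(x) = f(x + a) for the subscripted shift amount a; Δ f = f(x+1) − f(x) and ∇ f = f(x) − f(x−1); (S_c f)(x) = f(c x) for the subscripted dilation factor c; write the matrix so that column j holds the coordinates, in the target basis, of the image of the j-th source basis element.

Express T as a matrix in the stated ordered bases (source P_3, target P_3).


the matrix is [[1, 1, 1/3, 1/3]; [0, -1, 2, 1]; [0, 0, 1, 3]; [0, 0, 0, -1]] (rows listed top to bottom)

image of 1: 1
image of x: -x + 1
image of x^2: x^2 + 2x + 1/3
image of x^3: -x^3 + 3x^2 + x + 1/3
each image's coordinates form column j of the matrix


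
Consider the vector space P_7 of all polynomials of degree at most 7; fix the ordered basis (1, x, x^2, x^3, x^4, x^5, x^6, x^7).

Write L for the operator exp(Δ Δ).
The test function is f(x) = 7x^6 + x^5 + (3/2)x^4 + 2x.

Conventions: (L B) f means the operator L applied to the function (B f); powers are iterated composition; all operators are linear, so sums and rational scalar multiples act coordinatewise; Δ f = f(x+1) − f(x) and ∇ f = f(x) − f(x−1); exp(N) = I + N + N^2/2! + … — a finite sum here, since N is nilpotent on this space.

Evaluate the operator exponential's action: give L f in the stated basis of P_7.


the image equals g(x) = 7x^6 + x^5 + (423/2)x^4 + 860x^3 + 2808x^2 + 6468x + 6923

order-1 term: 210x^4 + 860x^3 + 1548x^2 + 1366x + 485
order-2 term: 1260x^2 + 5100x + 5598
order-3 term: 840
the series for exp(Δ Δ) f terminates at order 3
exp(Δ Δ) f = 7x^6 + x^5 + (423/2)x^4 + 860x^3 + 2808x^2 + 6468x + 6923


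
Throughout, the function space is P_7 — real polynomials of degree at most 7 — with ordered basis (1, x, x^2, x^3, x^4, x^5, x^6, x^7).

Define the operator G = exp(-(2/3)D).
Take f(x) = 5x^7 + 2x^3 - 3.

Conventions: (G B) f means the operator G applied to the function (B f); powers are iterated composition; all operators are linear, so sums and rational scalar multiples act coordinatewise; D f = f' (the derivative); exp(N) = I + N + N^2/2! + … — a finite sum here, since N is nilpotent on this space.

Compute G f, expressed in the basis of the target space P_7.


g(x) = 5x^7 - (70/3)x^6 + (140/3)x^5 - (1400/27)x^4 + (2962/81)x^3 - (1444/81)x^2 + (4184/729)x - 8497/2187

order-1 term: -(70/3)x^6 - 4x^2
order-2 term: (140/3)x^5 + (8/3)x
order-3 term: -(1400/27)x^4 - 16/27
order-4 term: (2800/81)x^3
order-5 term: -(1120/81)x^2
order-6 term: (2240/729)x
order-7 term: -640/2187
the series for exp(-(2/3)D) f terminates at order 7
exp(-(2/3)D) f = 5x^7 - (70/3)x^6 + (140/3)x^5 - (1400/27)x^4 + (2962/81)x^3 - (1444/81)x^2 + (4184/729)x - 8497/2187


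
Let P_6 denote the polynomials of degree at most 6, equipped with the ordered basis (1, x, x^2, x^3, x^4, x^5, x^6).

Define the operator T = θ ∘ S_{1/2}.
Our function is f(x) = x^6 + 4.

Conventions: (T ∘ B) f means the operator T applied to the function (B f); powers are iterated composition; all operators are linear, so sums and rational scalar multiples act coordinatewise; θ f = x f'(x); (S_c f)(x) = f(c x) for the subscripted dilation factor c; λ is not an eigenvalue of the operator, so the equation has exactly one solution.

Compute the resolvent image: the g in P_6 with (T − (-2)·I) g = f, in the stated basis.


write g with unknown coordinates in the stated basis and equate coefficients in (T − (-2)·I) g = f
solving from the highest basis element down gives g = (32/67)x^6 + 2
check: T g = (3/67)x^6
so T g − (-2)·g = x^6 + 4 = f ✓

the result is g(x) = (32/67)x^6 + 2


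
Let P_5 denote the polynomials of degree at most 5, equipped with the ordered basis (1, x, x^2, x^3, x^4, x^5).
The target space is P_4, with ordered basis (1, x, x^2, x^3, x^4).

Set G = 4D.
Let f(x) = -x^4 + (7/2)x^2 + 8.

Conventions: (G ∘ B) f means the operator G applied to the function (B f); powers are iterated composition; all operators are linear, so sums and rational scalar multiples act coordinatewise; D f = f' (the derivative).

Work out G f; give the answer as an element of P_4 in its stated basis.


D f = -4x^3 + 7x
(4D) f = -16x^3 + 28x

g(x) = -16x^3 + 28x


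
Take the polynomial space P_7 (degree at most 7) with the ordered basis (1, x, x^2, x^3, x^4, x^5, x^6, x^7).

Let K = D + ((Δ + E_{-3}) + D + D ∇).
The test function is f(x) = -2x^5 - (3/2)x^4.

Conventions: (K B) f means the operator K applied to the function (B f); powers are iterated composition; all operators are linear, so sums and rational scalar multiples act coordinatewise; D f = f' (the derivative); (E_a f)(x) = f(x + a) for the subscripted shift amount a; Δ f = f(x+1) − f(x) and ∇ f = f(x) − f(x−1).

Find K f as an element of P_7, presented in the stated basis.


D f = -10x^4 - 6x^3
Δ f = -10x^4 - 26x^3 - 29x^2 - 16x - 7/2
E_{-3} f = -2x^5 + (57/2)x^4 - 162x^3 + 459x^2 - 648x + 729/2
(Δ + E_{-3}) f = -2x^5 + (37/2)x^4 - 188x^3 + 430x^2 - 664x + 361
D f = -10x^4 - 6x^3
∇ f = -10x^4 + 14x^3 - 11x^2 + 4x - 1/2
D ∇ f = -40x^3 + 42x^2 - 22x + 4
((Δ + E_{-3}) + D + D ∇) f = -2x^5 + (17/2)x^4 - 234x^3 + 472x^2 - 686x + 365
(D + ((Δ + E_{-3}) + D + D ∇)) f = -2x^5 - (3/2)x^4 - 240x^3 + 472x^2 - 686x + 365

the result is g(x) = -2x^5 - (3/2)x^4 - 240x^3 + 472x^2 - 686x + 365


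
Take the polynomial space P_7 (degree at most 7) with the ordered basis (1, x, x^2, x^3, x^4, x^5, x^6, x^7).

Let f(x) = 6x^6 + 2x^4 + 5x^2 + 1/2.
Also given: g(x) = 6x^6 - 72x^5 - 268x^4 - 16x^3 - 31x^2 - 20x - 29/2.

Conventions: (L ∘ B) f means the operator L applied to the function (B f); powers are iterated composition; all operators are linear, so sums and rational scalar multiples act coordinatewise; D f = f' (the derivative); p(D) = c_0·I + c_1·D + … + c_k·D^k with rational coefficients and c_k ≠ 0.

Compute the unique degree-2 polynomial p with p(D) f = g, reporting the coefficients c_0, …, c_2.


D^0 f = 6x^6 + 2x^4 + 5x^2 + 1/2
D^1 f = 36x^5 + 8x^3 + 10x
D^2 f = 180x^4 + 24x^2 + 10
matching coefficients of g against c_0 f + c_1 Df + … from the top degree down determines the c_i
solution: c_0 = 1, c_1 = -2, c_2 = -3/2

c_0 = 1, c_1 = -2, c_2 = -3/2


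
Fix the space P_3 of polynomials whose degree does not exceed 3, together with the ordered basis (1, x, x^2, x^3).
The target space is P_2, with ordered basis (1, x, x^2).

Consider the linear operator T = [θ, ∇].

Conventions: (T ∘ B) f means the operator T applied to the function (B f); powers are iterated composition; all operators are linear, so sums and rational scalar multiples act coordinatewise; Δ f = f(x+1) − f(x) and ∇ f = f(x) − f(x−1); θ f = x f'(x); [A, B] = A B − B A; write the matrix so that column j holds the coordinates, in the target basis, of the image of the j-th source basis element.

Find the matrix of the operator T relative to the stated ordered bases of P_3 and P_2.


image of 1: 0
image of x: -1
image of x^2: -2x + 2
image of x^3: -3x^2 + 6x - 3
each image's coordinates form column j of the matrix

the matrix is [[0, -1, 2, -3]; [0, 0, -2, 6]; [0, 0, 0, -3]] (rows listed top to bottom)


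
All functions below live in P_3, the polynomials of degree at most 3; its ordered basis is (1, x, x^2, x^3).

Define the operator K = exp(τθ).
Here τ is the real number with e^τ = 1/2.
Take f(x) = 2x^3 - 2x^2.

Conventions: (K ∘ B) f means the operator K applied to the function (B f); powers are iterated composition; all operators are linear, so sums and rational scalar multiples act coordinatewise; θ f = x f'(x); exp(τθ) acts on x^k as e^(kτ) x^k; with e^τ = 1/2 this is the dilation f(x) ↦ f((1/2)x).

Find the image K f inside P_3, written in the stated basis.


exp(τθ) x^k = e^(kτ) x^k; with e^τ = 1/2 this sends x^k to (1/2)^k x^k
x^2 ↦ 1/4 x^2
x^3 ↦ 1/8 x^3
applying this coordinatewise to f: exp(τθ) f = (1/4)x^3 - (1/2)x^2

g(x) = (1/4)x^3 - (1/2)x^2
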